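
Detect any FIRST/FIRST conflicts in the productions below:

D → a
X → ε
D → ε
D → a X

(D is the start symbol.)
A FIRST/FIRST conflict occurs when two productions N → α and N → β for the same non-terminal have FIRST(α) ∩ FIRST(β) ≠ ∅ (with ε ∈ FIRST of a nullable right-hand side, so two nullable alternatives also conflict).

Productions for D:
  D → a: FIRST = { 'a' }
  D → ε: FIRST = { ε }
  D → a X: FIRST = { 'a' }
X has only one production, so no FIRST/FIRST conflict is possible there.

Conflict for D: D → a and D → a X
  Overlap: { 'a' }

Answer: Yes. D → a / D → a X on { 'a' }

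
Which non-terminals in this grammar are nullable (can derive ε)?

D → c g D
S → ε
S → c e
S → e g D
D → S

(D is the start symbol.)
{ 'D', 'S' }

A non-terminal is nullable if it can derive ε (the empty string): either it has an ε-production, or it has a production whose right-hand side consists entirely of nullable non-terminals.

ε-productions: S → ε
So S is immediately nullable.
D → S: every symbol on the right is nullable, so D is nullable too.
Every non-terminal is now nullable.
Nullable = { 'D', 'S' }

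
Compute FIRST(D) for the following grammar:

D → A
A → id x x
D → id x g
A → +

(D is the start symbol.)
{ '+', 'id' }

To compute FIRST(D), examine every production with D on the left-hand side, reading each right-hand side left to right until a non-nullable symbol is reached.

FIRST sets of the other non-terminals involved (by the same procedure, iterated to a fixed point):
  FIRST(A) = { '+', 'id' }

From D → A:
  - A is a non-terminal: add FIRST(A) \ {ε} = { '+', 'id' }
    A is not nullable, so stop
From D → id x g:
  - id is a terminal: add 'id' and stop

Collecting: FIRST(D) = { '+', 'id' }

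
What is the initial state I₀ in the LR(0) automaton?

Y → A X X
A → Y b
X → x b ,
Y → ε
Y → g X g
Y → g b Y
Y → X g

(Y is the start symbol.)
First, augment the grammar with Y' → Y
I₀ = CLOSURE({ [Y' → . Y] }):
  [Y' → . Y] has the dot before Y: add [Y → . A X X], [Y → .], [Y → . g X g], [Y → . g b Y], [Y → . X g]
  [Y → . A X X] has the dot before A: add [A → . Y b]
  [Y → . X g] has the dot before X: add [X → . x b ,]
No further items can be added.

I₀ = { [A → . Y b], [X → . x b ,], [Y → . A X X], [Y → . X g], [Y → . g X g], [Y → . g b Y], [Y → .], [Y' → . Y] }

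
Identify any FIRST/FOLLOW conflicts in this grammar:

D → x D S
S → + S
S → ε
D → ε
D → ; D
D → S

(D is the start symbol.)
A FIRST/FOLLOW conflict occurs when a non-terminal N has a nullable alternative N → β (β ⇒* ε) and another alternative N → α with FIRST(α) ∩ FOLLOW(N) ≠ ∅: on such a lookahead the parser cannot decide between expanding α and letting N vanish via β.

Nullable non-terminals: D, S.
FIRST sets used below: FIRST(S) = { '+', ε }

D: nullable alternative(s) D → ε, D → S; FOLLOW(D) = { $, '+' }
  D → x D S: FIRST \ {ε} = { 'x' } — disjoint from FOLLOW(D)
  D → ε: FIRST \ {ε} = { } — disjoint from FOLLOW(D)
  D → ; D: FIRST \ {ε} = { ';' } — disjoint from FOLLOW(D)
  D → S: FIRST \ {ε} = { '+' } — overlaps FOLLOW(D) on { '+' }: CONFLICT

S: nullable alternative(s) S → ε; FOLLOW(S) = { $, '+' }
  S → + S: FIRST \ {ε} = { '+' } — overlaps FOLLOW(S) on { '+' }: CONFLICT
  S → ε: FIRST \ {ε} = { } — this is the only nullable alternative, skip

So the grammar has 2 FIRST/FOLLOW conflicts (marked CONFLICT above).

Answer: Yes. D → S with FOLLOW(D) on { '+' }; S → '+' S with FOLLOW(S) on { '+' }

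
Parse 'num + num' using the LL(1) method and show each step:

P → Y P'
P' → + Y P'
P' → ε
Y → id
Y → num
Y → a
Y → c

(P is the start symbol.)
LL(1) parsing maintains a stack (initially the start symbol over $) and the input. At each step: if the stack top is a terminal, match it against the current input token; if it is a non-terminal N, replace it with the RHS of M[N, lookahead] (the unique production whose predict set contains the lookahead).

Stack is shown with the top on the left.

Stack     Input        Action
-----------------------------
P $       num + num $  output P → Y P'
Y P' $    num + num $  output Y → num
num P' $  num + num $  match 'num'
P' $      + num $      output P' → + Y P'
+ Y P' $  + num $      match '+'
Y P' $    num $        output Y → num
num P' $  num $        match 'num'
P' $      $            output P' → ε
$         $            accept

The string is accepted.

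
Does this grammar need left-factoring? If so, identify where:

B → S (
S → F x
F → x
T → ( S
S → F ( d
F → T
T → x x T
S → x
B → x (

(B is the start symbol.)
Yes, S has productions with common prefix 'F'

Left-factoring is needed when two productions for the same non-terminal
share a common prefix on the right-hand side.

Productions for B:
  B → S (
  B → x (
Productions for S:
  S → F x
  S → F ( d
  S → x
Productions for F:
  F → x
  F → T
Productions for T:
  T → ( S
  T → x x T

Found common prefix 'F' in productions for S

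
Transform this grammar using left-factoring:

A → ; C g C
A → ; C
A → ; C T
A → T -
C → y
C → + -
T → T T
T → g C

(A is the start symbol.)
A → ; C A'
A' → g C
A' → ε
A' → T
A → T -
C → y
C → + -
T → T T
T → g C

Left-factoring transforms A → αβ₁ | αβ₂ into A → αA' and A' → β₁ | β₂
(α is the longest common prefix among the alternatives). Repeat until
no nonterminal has two alternatives with a common prefix.

Round 1: A has alternatives sharing prefix '; C'. Introduce A': A → ; C A'
  Add: A' → g C
  Add: A' → ε
  Add: A' → T

No remaining common prefixes — done.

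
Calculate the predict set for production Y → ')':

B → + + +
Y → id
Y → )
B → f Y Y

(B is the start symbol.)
{ ')' }

PREDICT(Y → ')') = (FIRST(RHS) \ {ε}) ∪ (FOLLOW(Y) if ε ∈ FIRST(RHS), i.e. RHS ⇒* ε)
FIRST(')') = { ')' }
ε ∉ FIRST(')'), so FOLLOW(Y) is not added.
PREDICT(Y → ')') = { ')' }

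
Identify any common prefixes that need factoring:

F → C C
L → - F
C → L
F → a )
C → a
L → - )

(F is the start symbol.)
Left-factoring is needed when two productions for the same non-terminal
share a common prefix on the right-hand side.

Productions for F:
  F → C C
  F → a )
Productions for L:
  L → - F
  L → - )
Productions for C:
  C → L
  C → a

Found common prefix '-' in productions for L

Answer: Yes, L has productions with common prefix '-'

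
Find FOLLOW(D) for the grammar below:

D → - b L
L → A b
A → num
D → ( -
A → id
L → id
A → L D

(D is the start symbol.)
D is the start symbol, so $ ∈ FOLLOW(D).
In A → L D: D is at the end, add FOLLOW(A)

The FOLLOW sets referred to above (computed the same way, to a fixed point):
  FOLLOW(A) = { 'b' }

Taking the union: FOLLOW(D) = { $, 'b' }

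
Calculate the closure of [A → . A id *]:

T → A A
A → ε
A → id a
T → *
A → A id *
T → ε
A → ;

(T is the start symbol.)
{ [A → . ;], [A → . A id *], [A → . id a], [A → .] }

To compute CLOSURE, for each item [A → α.Bβ] where B is a non-terminal, add [B → .γ] for all productions B → γ; repeat for the newly added items until nothing changes.

Start with: [A → . A id *]
  [A → . A id *] has the dot before A: add [A → .], [A → . id a], [A → . ;]
No further items can be added.

CLOSURE = { [A → . ;], [A → . A id *], [A → . id a], [A → .] }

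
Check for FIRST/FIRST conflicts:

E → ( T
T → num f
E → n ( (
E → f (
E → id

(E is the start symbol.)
Productions for E:
  E → ( T: FIRST = { '(' }
  E → n ( (: FIRST = { 'n' }
  E → f (: FIRST = { 'f' }
  E → id: FIRST = { 'id' }
T has only one production, so no FIRST/FIRST conflict is possible there.

All alternatives of each non-terminal have pairwise disjoint FIRST sets.

Answer: No FIRST/FIRST conflicts.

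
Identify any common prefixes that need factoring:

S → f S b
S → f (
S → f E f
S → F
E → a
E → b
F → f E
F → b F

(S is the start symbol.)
Yes, S has productions with common prefix 'f'

Left-factoring is needed when two productions for the same non-terminal
share a common prefix on the right-hand side.

Productions for S:
  S → f S b
  S → f (
  S → f E f
  S → F
Productions for E:
  E → a
  E → b
Productions for F:
  F → f E
  F → b F

Found common prefix 'f' in productions for S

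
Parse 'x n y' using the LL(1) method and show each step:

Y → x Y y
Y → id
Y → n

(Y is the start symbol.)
Stack is shown with the top on the left.

Stack    Input    Action
------------------------
Y $      x n y $  output Y → x Y y
x Y y $  x n y $  match 'x'
Y y $    n y $    output Y → n
n y $    n y $    match 'n'
y $      y $      match 'y'
$        $        accept

The string is accepted.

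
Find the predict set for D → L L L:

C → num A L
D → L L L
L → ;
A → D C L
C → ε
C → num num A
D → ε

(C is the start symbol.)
{ ';' }

PREDICT(D → L L L) = (FIRST(RHS) \ {ε}) ∪ (FOLLOW(D) if ε ∈ FIRST(RHS), i.e. RHS ⇒* ε)
FIRST(L) = { ';' }
FIRST(L L L) = { ';' }
ε ∉ FIRST(L L L), so FOLLOW(D) is not added.
PREDICT(D → L L L) = { ';' }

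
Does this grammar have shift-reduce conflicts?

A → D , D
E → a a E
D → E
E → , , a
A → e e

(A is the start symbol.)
Augment with A' → A and build the canonical LR(0) collection (I0 = CLOSURE({[A' → . A]}), then GOTO on every symbol after a dot until no new states appear). It has 14 states:
  I0: { [A → . D , D], [A → . e e], [A' → . A], [D → . E], [E → . , , a], [E → . a a E] }  — shift
  I1: { [E → , . , a] }  — shift
  I2: { [A' → A .] }  — accept
  I3: { [A → D . , D] }  — shift
  I4: { [D → E .] }  — reduce
  I5: { [E → a . a E] }  — shift
  I6: { [A → e . e] }  — shift
  I7: { [A → e e .] }  — reduce
  I8: { [E → . , , a], [E → . a a E], [E → a a . E] }  — shift
  I9: { [E → a a E .] }  — reduce
  I10: { [A → D , . D], [D → . E], [E → . , , a], [E → . a a E] }  — shift
  I11: { [A → D , D .] }  — reduce
  I12: { [E → , , . a] }  — shift
  I13: { [E → , , a .] }  — reduce

No state contains both a complete item and a shift item.

Answer: No shift-reduce conflicts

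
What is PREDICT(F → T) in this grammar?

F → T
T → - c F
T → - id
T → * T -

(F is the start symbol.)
PREDICT(F → T) = (FIRST(RHS) \ {ε}) ∪ (FOLLOW(F) if ε ∈ FIRST(RHS), i.e. RHS ⇒* ε)
FIRST(T) = { '*', '-' }
FIRST(T) = { '*', '-' }
ε ∉ FIRST(T), so FOLLOW(F) is not added.
PREDICT(F → T) = { '*', '-' }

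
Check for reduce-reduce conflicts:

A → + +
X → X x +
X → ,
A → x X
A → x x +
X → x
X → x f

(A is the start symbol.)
No reduce-reduce conflicts

A reduce-reduce conflict occurs when an LR(0) state has two complete items [A → α .] and [B → β .] — both call for a reduction, and with no lookahead the parser cannot choose between them.

Augment with A' → A and build the canonical LR(0) collection (I0 = CLOSURE({[A' → . A]}), then GOTO on every symbol after a dot until no new states appear). It has 12 states:
  I0: { [A → . + +], [A → . x X], [A → . x x +], [A' → . A] }  — shift
  I1: { [A → + . +] }  — shift
  I2: { [A' → A .] }  — accept
  I3: { [A → x . X], [A → x . x +], [X → . ,], [X → . X x +], [X → . x f], [X → . x] }  — shift
  I4: { [X → , .] }  — reduce
  I5: { [A → x X .], [X → X . x +] }  — shift, reduce
  I6: { [A → x x . +], [X → x . f], [X → x .] }  — shift, reduce
  I7: { [A → x x + .] }  — reduce
  I8: { [X → x f .] }  — reduce
  I9: { [X → X x . +] }  — shift
  I10: { [X → X x + .] }  — reduce
  I11: { [A → + + .] }  — reduce

No state contains more than one complete item.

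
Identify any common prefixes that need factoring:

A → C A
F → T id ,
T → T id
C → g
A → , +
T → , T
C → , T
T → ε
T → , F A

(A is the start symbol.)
Left-factoring is needed when two productions for the same non-terminal
share a common prefix on the right-hand side.

Productions for A:
  A → C A
  A → , +
Productions for T:
  T → T id
  T → , T
  T → ε
  T → , F A
Productions for C:
  C → g
  C → , T

Found common prefix ',' in productions for T

Answer: Yes, T has productions with common prefix ','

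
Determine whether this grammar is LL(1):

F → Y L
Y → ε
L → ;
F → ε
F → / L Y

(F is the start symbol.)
Yes, the grammar is LL(1).

A grammar is LL(1) if for each non-terminal N with multiple productions, the predict sets of those productions are pairwise disjoint, where PREDICT(N → α) = (FIRST(α) \ {ε}) ∪ (FOLLOW(N) if α ⇒* ε).

Relevant sets:
  FIRST(Y) = { ε }
  FIRST(L) = { ';' }
  FOLLOW(F) = { $ }

For F:
  PREDICT(F → Y L) = { ';' }
  PREDICT(F → ε) = { $ }
  PREDICT(F → '/' L Y) = { '/' }
Y, L have a single production, so nothing to check there.

All predict sets are disjoint. The grammar IS LL(1).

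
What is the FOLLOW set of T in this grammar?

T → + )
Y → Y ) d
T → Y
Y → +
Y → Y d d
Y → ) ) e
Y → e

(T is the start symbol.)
{ $ }

To compute FOLLOW(T), find every occurrence of T on a right-hand side N → α T β: add FIRST(β) \ {ε}, and if β is empty or nullable also add FOLLOW(N). Iterate to a fixed point.

T is the start symbol, so $ ∈ FOLLOW(T).
T does not occur on any right-hand side.

Taking the union: FOLLOW(T) = { $ }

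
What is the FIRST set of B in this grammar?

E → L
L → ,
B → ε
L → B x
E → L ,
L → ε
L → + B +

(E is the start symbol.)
From B → ε:
  - ε-production, so ε ∈ FIRST(B)

Collecting: FIRST(B) = { ε }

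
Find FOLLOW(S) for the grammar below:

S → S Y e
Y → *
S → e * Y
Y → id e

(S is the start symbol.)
{ $, '*', 'id' }

To compute FOLLOW(S), find every occurrence of S on a right-hand side N → α S β: add FIRST(β) \ {ε}, and if β is empty or nullable also add FOLLOW(N). Iterate to a fixed point.

S is the start symbol, so $ ∈ FOLLOW(S).
In S → S Y e: S is followed by Y e, add FIRST(Y e) \ {ε} = { '*', 'id' }

Taking the union: FOLLOW(S) = { $, '*', 'id' }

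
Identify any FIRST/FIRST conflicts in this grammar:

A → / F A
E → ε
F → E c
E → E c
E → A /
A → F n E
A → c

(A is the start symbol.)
FIRST sets of the non-terminals at (or reachable through a nullable prefix from) the front of some alternative:
  FIRST(F) = { '/', 'c' }
  FIRST(E) = { '/', 'c', ε }
  FIRST(A) = { '/', 'c' }

Productions for A:
  A → / F A: FIRST = { '/' }
  A → F n E: FIRST = { '/', 'c' }
  A → c: FIRST = { 'c' }
Productions for E:
  E → ε: FIRST = { ε }
  E → E c: FIRST = { '/', 'c' }
  E → A /: FIRST = { '/', 'c' }
F has only one production, so no FIRST/FIRST conflict is possible there.

Conflict for A: A → / F A and A → F n E
  Overlap: { '/' }
Conflict for A: A → F n E and A → c
  Overlap: { 'c' }
Conflict for E: E → E c and E → A /
  Overlap: { '/', 'c' }

Answer: Yes. A → '/' F A / A → F n E on { '/' }; A → F n E / A → c on { 'c' }; E → E c / E → A '/' on { '/', 'c' }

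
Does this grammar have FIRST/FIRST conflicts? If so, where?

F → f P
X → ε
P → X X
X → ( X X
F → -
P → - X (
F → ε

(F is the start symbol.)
A FIRST/FIRST conflict occurs when two productions N → α and N → β for the same non-terminal have FIRST(α) ∩ FIRST(β) ≠ ∅ (with ε ∈ FIRST of a nullable right-hand side, so two nullable alternatives also conflict).

FIRST sets of the non-terminals at (or reachable through a nullable prefix from) the front of some alternative:
  FIRST(X) = { '(', ε }

Productions for F:
  F → f P: FIRST = { 'f' }
  F → -: FIRST = { '-' }
  F → ε: FIRST = { ε }
Productions for X:
  X → ε: FIRST = { ε }
  X → ( X X: FIRST = { '(' }
Productions for P:
  P → X X: FIRST = { '(', ε }
  P → - X (: FIRST = { '-' }

All alternatives of each non-terminal have pairwise disjoint FIRST sets.

Answer: No FIRST/FIRST conflicts.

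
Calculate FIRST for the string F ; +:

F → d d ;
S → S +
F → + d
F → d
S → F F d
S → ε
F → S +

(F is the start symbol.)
FIRST sets of the non-terminals involved (from the grammar, by fixed-point iteration):
  FIRST(F) = { '+', 'd' }

To compute FIRST(F ; +), process the symbols left to right:
Symbol F is a non-terminal. Add FIRST(F) \ {ε} = { '+', 'd' }
F is not nullable (ε ∉ FIRST(F)), so stop here.
FIRST(F ; +) = { '+', 'd' }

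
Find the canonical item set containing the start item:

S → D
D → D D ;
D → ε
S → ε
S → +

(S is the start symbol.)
{ [D → . D D ;], [D → .], [S → . +], [S → . D], [S → .], [S' → . S] }

First, augment the grammar with S' → S
I₀ = CLOSURE({ [S' → . S] }):
  [S' → . S] has the dot before S: add [S → . D], [S → .], [S → . +]
  [S → . D] has the dot before D: add [D → . D D ;], [D → .]
No further items can be added.

I₀ = { [D → . D D ;], [D → .], [S → . +], [S → . D], [S → .], [S' → . S] }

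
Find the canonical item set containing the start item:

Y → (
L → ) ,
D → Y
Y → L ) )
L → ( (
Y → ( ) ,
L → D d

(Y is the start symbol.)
{ [D → . Y], [L → . ( (], [L → . ) ,], [L → . D d], [Y → . ( ) ,], [Y → . (], [Y → . L ) )], [Y' → . Y] }

First, augment the grammar with Y' → Y
I₀ = CLOSURE({ [Y' → . Y] }):
  [Y' → . Y] has the dot before Y: add [Y → . (], [Y → . L ) )], [Y → . ( ) ,]
  [Y → . L ) )] has the dot before L: add [L → . ) ,], [L → . ( (], [L → . D d]
  [L → . D d] has the dot before D: add [D → . Y]
No further items can be added.

I₀ = { [D → . Y], [L → . ( (], [L → . ) ,], [L → . D d], [Y → . ( ) ,], [Y → . (], [Y → . L ) )], [Y' → . Y] }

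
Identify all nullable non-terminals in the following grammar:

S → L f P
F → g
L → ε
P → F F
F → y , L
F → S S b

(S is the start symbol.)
{ 'L' }

ε-productions: L → ε
So L is immediately nullable.
No further non-terminal can be added: every production for the remaining non-terminals contains a terminal or a non-nullable non-terminal.
Nullable = { 'L' }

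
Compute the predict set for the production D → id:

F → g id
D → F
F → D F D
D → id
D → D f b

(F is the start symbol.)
{ 'id' }

PREDICT(D → id) = (FIRST(RHS) \ {ε}) ∪ (FOLLOW(D) if ε ∈ FIRST(RHS), i.e. RHS ⇒* ε)
FIRST(id) = { 'id' }
ε ∉ FIRST(id), so FOLLOW(D) is not added.
PREDICT(D → id) = { 'id' }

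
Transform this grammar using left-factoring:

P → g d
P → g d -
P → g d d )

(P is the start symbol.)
Left-factoring transforms A → αβ₁ | αβ₂ into A → αA' and A' → β₁ | β₂
(α is the longest common prefix among the alternatives). Repeat until
no nonterminal has two alternatives with a common prefix.

Round 1: P has alternatives sharing prefix 'g d'. Introduce P': P → g d P'
  Add: P' → ε
  Add: P' → -
  Add: P' → d )

No remaining common prefixes — done.

Resulting grammar:
P → g d P'
P' → ε
P' → -
P' → d )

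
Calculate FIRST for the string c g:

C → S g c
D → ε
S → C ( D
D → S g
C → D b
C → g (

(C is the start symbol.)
{ 'c' }

To compute FIRST(c g), process the symbols left to right:
Symbol c is a terminal. Add 'c' and stop.
FIRST(c g) = { 'c' }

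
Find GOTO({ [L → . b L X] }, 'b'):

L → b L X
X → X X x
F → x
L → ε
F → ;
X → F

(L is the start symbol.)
GOTO(I, 'b') = CLOSURE({ [A → αX.β] : [A → α.Xβ] ∈ I, X = 'b' })

Items with dot before 'b', with the dot advanced:
  [L → . b L X] → [L → b . L X]
Closure of the advanced items:
  [L → b . L X] has the dot before L: add [L → . b L X], [L → .]

GOTO = { [L → . b L X], [L → .], [L → b . L X] }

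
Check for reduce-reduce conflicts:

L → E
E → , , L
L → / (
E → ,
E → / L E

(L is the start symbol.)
Augment with L' → L and build the canonical LR(0) collection (I0 = CLOSURE({[L' → . L]}), then GOTO on every symbol after a dot until no new states appear). It has 11 states:
  I0: { [E → . , , L], [E → . ,], [E → . / L E], [L → . / (], [L → . E], [L' → . L] }  — shift
  I1: { [E → , . , L], [E → , .] }  — shift, reduce
  I2: { [E → . , , L], [E → . ,], [E → . / L E], [E → / . L E], [L → . / (], [L → . E], [L → / . (] }  — shift
  I3: { [L → E .] }  — reduce
  I4: { [L' → L .] }  — accept
  I5: { [L → / ( .] }  — reduce
  I6: { [E → . , , L], [E → . ,], [E → . / L E], [E → / L . E] }  — shift
  I7: { [E → . , , L], [E → . ,], [E → . / L E], [E → / . L E], [L → . / (], [L → . E] }  — shift
  I8: { [E → / L E .] }  — reduce
  I9: { [E → , , . L], [E → . , , L], [E → . ,], [E → . / L E], [L → . / (], [L → . E] }  — shift
  I10: { [E → , , L .] }  — reduce

No state contains more than one complete item.

Answer: No reduce-reduce conflicts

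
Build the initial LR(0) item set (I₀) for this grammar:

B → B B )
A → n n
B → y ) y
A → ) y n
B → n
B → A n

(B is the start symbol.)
{ [A → . ) y n], [A → . n n], [B → . A n], [B → . B B )], [B → . n], [B → . y ) y], [B' → . B] }

First, augment the grammar with B' → B
I₀ = CLOSURE({ [B' → . B] }):
  [B' → . B] has the dot before B: add [B → . B B )], [B → . y ) y], [B → . n], [B → . A n]
  [B → . A n] has the dot before A: add [A → . n n], [A → . ) y n]
No further items can be added.

I₀ = { [A → . ) y n], [A → . n n], [B → . A n], [B → . B B )], [B → . n], [B → . y ) y], [B' → . B] }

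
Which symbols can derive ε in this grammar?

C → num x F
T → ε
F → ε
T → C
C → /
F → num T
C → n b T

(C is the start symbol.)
A non-terminal is nullable if it can derive ε (the empty string): either it has an ε-production, or it has a production whose right-hand side consists entirely of nullable non-terminals.

ε-productions: T → ε, F → ε
So T, F are immediately nullable.
No further non-terminal can be added: every production for the remaining non-terminals contains a terminal or a non-nullable non-terminal.
Nullable = { 'F', 'T' }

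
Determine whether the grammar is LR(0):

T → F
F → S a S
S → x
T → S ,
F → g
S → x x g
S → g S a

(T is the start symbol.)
Augment with T' → T and build the canonical LR(0) collection (I0 = CLOSURE({[T' → . T]}), then GOTO on every symbol after a dot until no new states appear). It has 14 states:
  I0: { [F → . S a S], [F → . g], [S → . g S a], [S → . x x g], [S → . x], [T → . F], [T → . S ,], [T' → . T] }  — shift
  I1: { [T → F .] }  — reduce
  I2: { [F → S . a S], [T → S . ,] }  — shift
  I3: { [T' → T .] }  — accept
  I4: { [F → g .], [S → . g S a], [S → . x x g], [S → . x], [S → g . S a] }  — shift, reduce
  I5: { [S → x . x g], [S → x .] }  — shift, reduce
  I6: { [S → x x . g] }  — shift
  I7: { [S → x x g .] }  — reduce
  I8: { [S → g S . a] }  — shift
  I9: { [S → . g S a], [S → . x x g], [S → . x], [S → g . S a] }  — shift
  I10: { [S → g S a .] }  — reduce
  I11: { [T → S , .] }  — reduce
  I12: { [F → S a . S], [S → . g S a], [S → . x x g], [S → . x] }  — shift
  I13: { [F → S a S .] }  — reduce

Conflict in state I4:
  Shift-reduce conflict between [F → g .] and [S → . g S a]
So the grammar is NOT LR(0).

Answer: No. Shift-reduce conflict between [F → g .] and [S → . g S a]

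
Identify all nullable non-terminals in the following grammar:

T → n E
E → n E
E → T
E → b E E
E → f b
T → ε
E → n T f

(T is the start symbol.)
ε-productions: T → ε
So T is immediately nullable.
E → T: every symbol on the right is nullable, so E is nullable too.
Every non-terminal is now nullable.
Nullable = { 'E', 'T' }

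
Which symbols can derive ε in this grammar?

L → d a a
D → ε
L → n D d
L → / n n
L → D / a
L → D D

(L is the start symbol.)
{ 'D', 'L' }

ε-productions: D → ε
So D is immediately nullable.
L → D D: every symbol on the right is nullable, so L is nullable too.
Every non-terminal is now nullable.
Nullable = { 'D', 'L' }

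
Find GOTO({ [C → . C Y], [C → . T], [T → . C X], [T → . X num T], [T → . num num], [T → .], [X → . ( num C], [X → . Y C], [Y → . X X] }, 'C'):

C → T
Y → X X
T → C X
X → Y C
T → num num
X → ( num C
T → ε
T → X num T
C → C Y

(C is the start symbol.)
{ [C → C . Y], [T → C . X], [X → . ( num C], [X → . Y C], [Y → . X X] }

GOTO(I, 'C') = CLOSURE({ [A → αX.β] : [A → α.Xβ] ∈ I, X = 'C' })

Items with dot before 'C', with the dot advanced:
  [C → . C Y] → [C → C . Y]
  [T → . C X] → [T → C . X]
Closure of the advanced items:
  [C → C . Y] has the dot before Y: add [Y → . X X]
  [T → C . X] has the dot before X: add [X → . Y C], [X → . ( num C]

GOTO = { [C → C . Y], [T → C . X], [X → . ( num C], [X → . Y C], [Y → . X X] }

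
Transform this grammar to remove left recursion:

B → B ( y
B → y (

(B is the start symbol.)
B is directly left-recursive. The standard transformation for
  A → A α₁ | ... | A α_m | β₁ | ... | β_n
is
  A  → β₁ A' | ... | β_n A'
  A' → α₁ A' | ... | α_m A' | ε

B → y ( becomes B → y ( B'
B → B ( y becomes B' → ( y B'
Add B' → ε

Resulting grammar:
B → y ( B'
B' → ( y B'
B' → ε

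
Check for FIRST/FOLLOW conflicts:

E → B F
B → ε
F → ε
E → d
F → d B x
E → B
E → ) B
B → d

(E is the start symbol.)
Yes. B → d with FOLLOW(B) on { 'd' }

A FIRST/FOLLOW conflict occurs when a non-terminal N has a nullable alternative N → β (β ⇒* ε) and another alternative N → α with FIRST(α) ∩ FOLLOW(N) ≠ ∅: on such a lookahead the parser cannot decide between expanding α and letting N vanish via β.

Nullable non-terminals: B, E, F.
FIRST sets used below: FIRST(B) = { 'd', ε }, FIRST(F) = { 'd', ε }

B: nullable alternative(s) B → ε; FOLLOW(B) = { $, 'd', 'x' }
  B → ε: FIRST \ {ε} = { } — this is the only nullable alternative, skip
  B → d: FIRST \ {ε} = { 'd' } — overlaps FOLLOW(B) on { 'd' }: CONFLICT

E: nullable alternative(s) E → B F, E → B; FOLLOW(E) = { $ }
  E → B F: FIRST \ {ε} = { 'd' } — disjoint from FOLLOW(E)
  E → d: FIRST \ {ε} = { 'd' } — disjoint from FOLLOW(E)
  E → B: FIRST \ {ε} = { 'd' } — disjoint from FOLLOW(E)
  E → ) B: FIRST \ {ε} = { ')' } — disjoint from FOLLOW(E)

F: nullable alternative(s) F → ε; FOLLOW(F) = { $ }
  F → ε: FIRST \ {ε} = { } — this is the only nullable alternative, skip
  F → d B x: FIRST \ {ε} = { 'd' } — disjoint from FOLLOW(F)

So the grammar has 1 FIRST/FOLLOW conflict (marked CONFLICT above).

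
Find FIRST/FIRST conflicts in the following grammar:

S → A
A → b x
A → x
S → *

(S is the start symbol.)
No FIRST/FIRST conflicts.

FIRST sets of the non-terminals at (or reachable through a nullable prefix from) the front of some alternative:
  FIRST(A) = { 'b', 'x' }

Productions for S:
  S → A: FIRST = { 'b', 'x' }
  S → *: FIRST = { '*' }
Productions for A:
  A → b x: FIRST = { 'b' }
  A → x: FIRST = { 'x' }

All alternatives of each non-terminal have pairwise disjoint FIRST sets.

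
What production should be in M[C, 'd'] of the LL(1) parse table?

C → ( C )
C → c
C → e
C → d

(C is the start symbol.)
C → d

To find M[C, 'd'], we find productions for C where 'd' is in the predict set (PREDICT(N → α) = (FIRST(α) \ {ε}) ∪ (FOLLOW(N) if α ⇒* ε)).

C → ( C ): PREDICT = { '(' }
C → c: PREDICT = { 'c' }
C → e: PREDICT = { 'e' }
C → d: PREDICT = { 'd' }
  'd' is in predict set, so this production goes in M[C, 'd']

M[C, 'd'] = C → d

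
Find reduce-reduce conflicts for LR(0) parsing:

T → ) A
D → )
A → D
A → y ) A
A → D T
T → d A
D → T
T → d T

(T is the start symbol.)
Yes — I7: [D → T .] vs [T → d T .]

Augment with T' → T and build the canonical LR(0) collection (I0 = CLOSURE({[T' → . T]}), then GOTO on every symbol after a dot until no new states appear). It has 14 states:
  I0: { [T → . ) A], [T → . d A], [T → . d T], [T' → . T] }  — shift
  I1: { [A → . D T], [A → . D], [A → . y ) A], [D → . )], [D → . T], [T → ) . A], [T → . ) A], [T → . d A], [T → . d T] }  — shift
  I2: { [T' → T .] }  — accept
  I3: { [A → . D T], [A → . D], [A → . y ) A], [D → . )], [D → . T], [T → . ) A], [T → . d A], [T → . d T], [T → d . A], [T → d . T] }  — shift
  I4: { [A → . D T], [A → . D], [A → . y ) A], [D → ) .], [D → . )], [D → . T], [T → ) . A], [T → . ) A], [T → . d A], [T → . d T] }  — shift, reduce
  I5: { [T → d A .] }  — reduce
  I6: { [A → D . T], [A → D .], [T → . ) A], [T → . d A], [T → . d T] }  — shift, reduce
  I7: { [D → T .], [T → d T .] }  — 2 reduces
  I8: { [A → y . ) A] }  — shift
  I9: { [A → . D T], [A → . D], [A → . y ) A], [A → y ) . A], [D → . )], [D → . T], [T → . ) A], [T → . d A], [T → . d T] }  — shift
  I10: { [A → y ) A .] }  — reduce
  I11: { [D → T .] }  — reduce
  I12: { [A → D T .] }  — reduce
  I13: { [T → ) A .] }  — reduce

I7 contains complete items [D → T .], [T → d T .] — reduce-reduce conflict.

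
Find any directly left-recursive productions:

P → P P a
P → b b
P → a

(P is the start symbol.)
Yes, P is left-recursive

P → P P a: LEFT RECURSIVE (starts with P)
P → b b: starts with b
P → a: starts with a

The grammar has direct left recursion on: P.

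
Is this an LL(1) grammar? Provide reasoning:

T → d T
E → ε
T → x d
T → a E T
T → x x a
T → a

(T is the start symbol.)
No. Predict set conflict for T: { 'x' }

For T:
  PREDICT(T → d T) = { 'd' }
  PREDICT(T → x d) = { 'x' }
  PREDICT(T → a E T) = { 'a' }
  PREDICT(T → x x a) = { 'x' }
  PREDICT(T → a) = { 'a' }
E has a single production, so nothing to check there.

Conflict found: Predict set conflict for T: { 'x' }
The grammar is NOT LL(1).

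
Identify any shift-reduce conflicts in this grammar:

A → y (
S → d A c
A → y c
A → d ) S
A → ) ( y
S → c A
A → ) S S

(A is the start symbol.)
No shift-reduce conflicts

A shift-reduce conflict occurs when an LR(0) state has both:
  - a complete (reduce) item [A → α .] (dot at the end), and
  - a shift item [B → β . c γ] (dot before a terminal).

Augment with A' → A and build the canonical LR(0) collection (I0 = CLOSURE({[A' → . A]}), then GOTO on every symbol after a dot until no new states appear). It has 18 states:
  I0: { [A → . ) ( y], [A → . ) S S], [A → . d ) S], [A → . y (], [A → . y c], [A' → . A] }  — shift
  I1: { [A → ) . ( y], [A → ) . S S], [S → . c A], [S → . d A c] }  — shift
  I2: { [A' → A .] }  — accept
  I3: { [A → d . ) S] }  — shift
  I4: { [A → y . (], [A → y . c] }  — shift
  I5: { [A → y ( .] }  — reduce
  I6: { [A → y c .] }  — reduce
  I7: { [A → d ) . S], [S → . c A], [S → . d A c] }  — shift
  I8: { [A → d ) S .] }  — reduce
  I9: { [A → . ) ( y], [A → . ) S S], [A → . d ) S], [A → . y (], [A → . y c], [S → c . A] }  — shift
  I10: { [A → . ) ( y], [A → . ) S S], [A → . d ) S], [A → . y (], [A → . y c], [S → d . A c] }  — shift
  I11: { [S → d A . c] }  — shift
  I12: { [S → d A c .] }  — reduce
  I13: { [S → c A .] }  — reduce
  I14: { [A → ) ( . y] }  — shift
  I15: { [A → ) S . S], [S → . c A], [S → . d A c] }  — shift
  I16: { [A → ) S S .] }  — reduce
  I17: { [A → ) ( y .] }  — reduce

No state contains both a complete item and a shift item.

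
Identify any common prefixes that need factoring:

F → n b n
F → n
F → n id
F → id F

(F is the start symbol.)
Left-factoring is needed when two productions for the same non-terminal
share a common prefix on the right-hand side.

Productions for F:
  F → n b n
  F → n
  F → n id
  F → id F

Found common prefix 'n' in productions for F

Answer: Yes, F has productions with common prefix 'n'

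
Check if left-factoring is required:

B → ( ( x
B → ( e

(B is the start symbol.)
Left-factoring is needed when two productions for the same non-terminal
share a common prefix on the right-hand side.

Productions for B:
  B → ( ( x
  B → ( e

Found common prefix '(' in productions for B

Answer: Yes, B has productions with common prefix '('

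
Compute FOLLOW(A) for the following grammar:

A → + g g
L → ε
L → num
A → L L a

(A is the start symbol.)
To compute FOLLOW(A), find every occurrence of A on a right-hand side N → α A β: add FIRST(β) \ {ε}, and if β is empty or nullable also add FOLLOW(N). Iterate to a fixed point.

A is the start symbol, so $ ∈ FOLLOW(A).
A does not occur on any right-hand side.

Taking the union: FOLLOW(A) = { $ }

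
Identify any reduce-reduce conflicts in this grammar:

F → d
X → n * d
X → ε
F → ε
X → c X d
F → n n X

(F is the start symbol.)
No reduce-reduce conflicts

A reduce-reduce conflict occurs when an LR(0) state has two complete items [A → α .] and [B → β .] — both call for a reduction, and with no lookahead the parser cannot choose between them.

Augment with F' → F and build the canonical LR(0) collection (I0 = CLOSURE({[F' → . F]}), then GOTO on every symbol after a dot until no new states appear). It has 12 states:
  I0: { [F → . d], [F → . n n X], [F → .], [F' → . F] }  — shift, reduce
  I1: { [F' → F .] }  — accept
  I2: { [F → d .] }  — reduce
  I3: { [F → n . n X] }  — shift
  I4: { [F → n n . X], [X → . c X d], [X → . n * d], [X → .] }  — shift, reduce
  I5: { [F → n n X .] }  — reduce
  I6: { [X → . c X d], [X → . n * d], [X → .], [X → c . X d] }  — shift, reduce
  I7: { [X → n . * d] }  — shift
  I8: { [X → n * . d] }  — shift
  I9: { [X → n * d .] }  — reduce
  I10: { [X → c X . d] }  — shift
  I11: { [X → c X d .] }  — reduce

No state contains more than one complete item.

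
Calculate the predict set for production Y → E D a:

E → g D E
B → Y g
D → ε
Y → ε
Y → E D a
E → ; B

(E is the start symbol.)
PREDICT(Y → E D a) = (FIRST(RHS) \ {ε}) ∪ (FOLLOW(Y) if ε ∈ FIRST(RHS), i.e. RHS ⇒* ε)
FIRST(E) = { ';', 'g' }
FIRST(E D a) = { ';', 'g' }
ε ∉ FIRST(E D a), so FOLLOW(Y) is not added.
PREDICT(Y → E D a) = { ';', 'g' }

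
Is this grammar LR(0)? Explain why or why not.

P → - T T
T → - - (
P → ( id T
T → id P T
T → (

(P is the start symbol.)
Augment with P' → P and build the canonical LR(0) collection (I0 = CLOSURE({[P' → . P]}), then GOTO on every symbol after a dot until no new states appear). It has 15 states:
  I0: { [P → . ( id T], [P → . - T T], [P' → . P] }  — shift
  I1: { [P → ( . id T] }  — shift
  I2: { [P → - . T T], [T → . (], [T → . - - (], [T → . id P T] }  — shift
  I3: { [P' → P .] }  — accept
  I4: { [T → ( .] }  — reduce
  I5: { [T → - . - (] }  — shift
  I6: { [P → - T . T], [T → . (], [T → . - - (], [T → . id P T] }  — shift
  I7: { [P → . ( id T], [P → . - T T], [T → id . P T] }  — shift
  I8: { [T → . (], [T → . - - (], [T → . id P T], [T → id P . T] }  — shift
  I9: { [T → id P T .] }  — reduce
  I10: { [P → - T T .] }  — reduce
  I11: { [T → - - . (] }  — shift
  I12: { [T → - - ( .] }  — reduce
  I13: { [P → ( id . T], [T → . (], [T → . - - (], [T → . id P T] }  — shift
  I14: { [P → ( id T .] }  — reduce

Every state is either a pure shift/goto state or contains exactly one complete item and nothing to shift — no conflicts. The grammar is LR(0).

Answer: Yes, the grammar is LR(0)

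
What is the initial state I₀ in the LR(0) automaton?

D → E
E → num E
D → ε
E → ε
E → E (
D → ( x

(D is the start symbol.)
{ [D → . ( x], [D → . E], [D → .], [D' → . D], [E → . E (], [E → . num E], [E → .] }

First, augment the grammar with D' → D
I₀ = CLOSURE({ [D' → . D] }):
  [D' → . D] has the dot before D: add [D → . E], [D → .], [D → . ( x]
  [D → . E] has the dot before E: add [E → . num E], [E → .], [E → . E (]
No further items can be added.

I₀ = { [D → . ( x], [D → . E], [D → .], [D' → . D], [E → . E (], [E → . num E], [E → .] }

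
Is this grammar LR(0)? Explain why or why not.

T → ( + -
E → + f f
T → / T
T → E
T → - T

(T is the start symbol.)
Yes, the grammar is LR(0)

Augment with T' → T and build the canonical LR(0) collection (I0 = CLOSURE({[T' → . T]}), then GOTO on every symbol after a dot until no new states appear). It has 13 states:
  I0: { [E → . + f f], [T → . ( + -], [T → . - T], [T → . / T], [T → . E], [T' → . T] }  — shift
  I1: { [T → ( . + -] }  — shift
  I2: { [E → + . f f] }  — shift
  I3: { [E → . + f f], [T → - . T], [T → . ( + -], [T → . - T], [T → . / T], [T → . E] }  — shift
  I4: { [E → . + f f], [T → . ( + -], [T → . - T], [T → . / T], [T → . E], [T → / . T] }  — shift
  I5: { [T → E .] }  — reduce
  I6: { [T' → T .] }  — accept
  I7: { [T → / T .] }  — reduce
  I8: { [T → - T .] }  — reduce
  I9: { [E → + f . f] }  — shift
  I10: { [E → + f f .] }  — reduce
  I11: { [T → ( + . -] }  — shift
  I12: { [T → ( + - .] }  — reduce

Every state is either a pure shift/goto state or contains exactly one complete item and nothing to shift — no conflicts. The grammar is LR(0).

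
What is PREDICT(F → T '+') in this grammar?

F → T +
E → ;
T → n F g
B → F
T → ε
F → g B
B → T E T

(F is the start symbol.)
{ '+', 'n' }

PREDICT(F → T '+') = (FIRST(RHS) \ {ε}) ∪ (FOLLOW(F) if ε ∈ FIRST(RHS), i.e. RHS ⇒* ε)
FIRST(T) = { 'n', ε }
FIRST(T '+') = { '+', 'n' }
ε ∉ FIRST(T '+'), so FOLLOW(F) is not added.
PREDICT(F → T '+') = { '+', 'n' }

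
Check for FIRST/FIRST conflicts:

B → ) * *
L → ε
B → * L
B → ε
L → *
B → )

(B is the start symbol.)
A FIRST/FIRST conflict occurs when two productions N → α and N → β for the same non-terminal have FIRST(α) ∩ FIRST(β) ≠ ∅ (with ε ∈ FIRST of a nullable right-hand side, so two nullable alternatives also conflict).

Productions for B:
  B → ) * *: FIRST = { ')' }
  B → * L: FIRST = { '*' }
  B → ε: FIRST = { ε }
  B → ): FIRST = { ')' }
Productions for L:
  L → ε: FIRST = { ε }
  L → *: FIRST = { '*' }

Conflict for B: B → ) * * and B → )
  Overlap: { ')' }

Answer: Yes. B → ')' '*' '*' / B → ')' on { ')' }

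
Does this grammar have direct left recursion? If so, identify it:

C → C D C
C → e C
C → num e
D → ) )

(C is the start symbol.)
C → C D C: LEFT RECURSIVE (starts with C)
C → e C: starts with e
C → num e: starts with num
D → ) ): starts with ')'

The grammar has direct left recursion on: C.

Answer: Yes, C is left-recursive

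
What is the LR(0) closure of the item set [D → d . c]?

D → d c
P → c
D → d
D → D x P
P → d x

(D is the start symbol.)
Start with: [D → d . c]
The dot precedes the terminal c, so nothing is added.

CLOSURE = { [D → d . c] }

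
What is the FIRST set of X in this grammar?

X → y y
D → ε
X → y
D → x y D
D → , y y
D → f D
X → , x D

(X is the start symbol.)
To compute FIRST(X), examine every production with X on the left-hand side, reading each right-hand side left to right until a non-nullable symbol is reached.

From X → y y:
  - y is a terminal: add 'y' and stop
From X → y:
  - y is a terminal: add 'y' and stop
From X → , x D:
  - ',' is a terminal: add ',' and stop

Collecting: FIRST(X) = { ',', 'y' }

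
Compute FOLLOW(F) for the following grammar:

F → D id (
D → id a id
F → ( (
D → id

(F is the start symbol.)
{ $ }

To compute FOLLOW(F), find every occurrence of F on a right-hand side N → α F β: add FIRST(β) \ {ε}, and if β is empty or nullable also add FOLLOW(N). Iterate to a fixed point.

F is the start symbol, so $ ∈ FOLLOW(F).
F does not occur on any right-hand side.

Taking the union: FOLLOW(F) = { $ }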